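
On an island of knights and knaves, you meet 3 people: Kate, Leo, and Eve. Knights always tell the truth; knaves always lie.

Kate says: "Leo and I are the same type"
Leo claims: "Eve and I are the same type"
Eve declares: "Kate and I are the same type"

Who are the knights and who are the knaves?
Kate is a knight.
Leo is a knight.
Eve is a knight.

Verification:
- Kate (knight) says "Leo and I are the same type" - this is TRUE because Kate is a knight and Leo is a knight.
- Leo (knight) says "Eve and I are the same type" - this is TRUE because Leo is a knight and Eve is a knight.
- Eve (knight) says "Kate and I are the same type" - this is TRUE because Eve is a knight and Kate is a knight.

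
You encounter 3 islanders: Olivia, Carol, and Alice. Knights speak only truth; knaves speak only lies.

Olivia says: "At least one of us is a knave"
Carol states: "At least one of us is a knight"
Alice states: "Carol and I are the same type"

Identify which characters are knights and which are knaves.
Olivia is a knight.
Carol is a knight.
Alice is a knave.

Verification:
- Olivia (knight) says "At least one of us is a knave" - this is TRUE because Alice is a knave.
- Carol (knight) says "At least one of us is a knight" - this is TRUE because Olivia and Carol are knights.
- Alice (knave) says "Carol and I are the same type" - this is FALSE (a lie) because Alice is a knave and Carol is a knight.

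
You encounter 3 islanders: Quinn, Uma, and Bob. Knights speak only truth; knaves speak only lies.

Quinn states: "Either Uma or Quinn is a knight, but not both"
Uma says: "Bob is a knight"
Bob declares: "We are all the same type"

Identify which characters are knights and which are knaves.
Quinn is a knight.
Uma is a knave.
Bob is a knave.

Verification:
- Quinn (knight) says "Either Uma or Quinn is a knight, but not both" - this is TRUE because Uma is a knave and Quinn is a knight.
- Uma (knave) says "Bob is a knight" - this is FALSE (a lie) because Bob is a knave.
- Bob (knave) says "We are all the same type" - this is FALSE (a lie) because Quinn is a knight and Uma and Bob are knaves.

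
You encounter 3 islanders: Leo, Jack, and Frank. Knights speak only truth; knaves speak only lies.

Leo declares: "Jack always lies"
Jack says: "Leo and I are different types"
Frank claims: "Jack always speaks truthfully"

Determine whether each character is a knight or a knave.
Leo is a knave.
Jack is a knight.
Frank is a knight.

Verification:
- Leo (knave) says "Jack always lies" - this is FALSE (a lie) because Jack is a knight.
- Jack (knight) says "Leo and I are different types" - this is TRUE because Jack is a knight and Leo is a knave.
- Frank (knight) says "Jack always speaks truthfully" - this is TRUE because Jack is a knight.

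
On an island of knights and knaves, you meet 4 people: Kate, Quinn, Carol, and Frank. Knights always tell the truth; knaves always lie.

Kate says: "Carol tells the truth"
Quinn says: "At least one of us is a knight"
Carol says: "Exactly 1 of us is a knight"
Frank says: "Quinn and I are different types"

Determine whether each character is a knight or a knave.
Kate is a knave.
Quinn is a knave.
Carol is a knave.
Frank is a knave.

Verification:
- Kate (knave) says "Carol tells the truth" - this is FALSE (a lie) because Carol is a knave.
- Quinn (knave) says "At least one of us is a knight" - this is FALSE (a lie) because no one is a knight.
- Carol (knave) says "Exactly 1 of us is a knight" - this is FALSE (a lie) because there are 0 knights.
- Frank (knave) says "Quinn and I are different types" - this is FALSE (a lie) because Frank is a knave and Quinn is a knave.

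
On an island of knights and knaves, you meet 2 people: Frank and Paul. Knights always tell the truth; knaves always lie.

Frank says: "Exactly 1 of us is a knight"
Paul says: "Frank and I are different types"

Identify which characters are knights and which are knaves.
Frank is a knave.
Paul is a knave.

Verification:
- Frank (knave) says "Exactly 1 of us is a knight" - this is FALSE (a lie) because there are 0 knights.
- Paul (knave) says "Frank and I are different types" - this is FALSE (a lie) because Paul is a knave and Frank is a knave.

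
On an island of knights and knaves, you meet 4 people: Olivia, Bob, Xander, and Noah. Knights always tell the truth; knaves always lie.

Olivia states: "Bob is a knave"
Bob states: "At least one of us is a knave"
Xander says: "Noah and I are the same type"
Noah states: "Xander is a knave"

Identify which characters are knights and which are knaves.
Olivia is a knave.
Bob is a knight.
Xander is a knave.
Noah is a knight.

Verification:
- Olivia (knave) says "Bob is a knave" - this is FALSE (a lie) because Bob is a knight.
- Bob (knight) says "At least one of us is a knave" - this is TRUE because Olivia and Xander are knaves.
- Xander (knave) says "Noah and I are the same type" - this is FALSE (a lie) because Xander is a knave and Noah is a knight.
- Noah (knight) says "Xander is a knave" - this is TRUE because Xander is a knave.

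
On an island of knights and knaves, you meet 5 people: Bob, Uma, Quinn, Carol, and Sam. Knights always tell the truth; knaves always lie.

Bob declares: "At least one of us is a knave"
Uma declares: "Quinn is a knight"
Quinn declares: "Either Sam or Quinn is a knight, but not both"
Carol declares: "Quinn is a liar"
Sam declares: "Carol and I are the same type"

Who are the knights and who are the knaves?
Bob is a knight.
Uma is a knave.
Quinn is a knave.
Carol is a knight.
Sam is a knave.

Verification:
- Bob (knight) says "At least one of us is a knave" - this is TRUE because Uma, Quinn, and Sam are knaves.
- Uma (knave) says "Quinn is a knight" - this is FALSE (a lie) because Quinn is a knave.
- Quinn (knave) says "Either Sam or Quinn is a knight, but not both" - this is FALSE (a lie) because Sam is a knave and Quinn is a knave.
- Carol (knight) says "Quinn is a liar" - this is TRUE because Quinn is a knave.
- Sam (knave) says "Carol and I are the same type" - this is FALSE (a lie) because Sam is a knave and Carol is a knight.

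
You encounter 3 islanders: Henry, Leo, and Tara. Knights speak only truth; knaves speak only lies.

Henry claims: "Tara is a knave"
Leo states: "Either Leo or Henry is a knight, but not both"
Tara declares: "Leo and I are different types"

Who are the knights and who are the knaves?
Henry is a knave.
Leo is a knave.
Tara is a knight.

Verification:
- Henry (knave) says "Tara is a knave" - this is FALSE (a lie) because Tara is a knight.
- Leo (knave) says "Either Leo or Henry is a knight, but not both" - this is FALSE (a lie) because Leo is a knave and Henry is a knave.
- Tara (knight) says "Leo and I are different types" - this is TRUE because Tara is a knight and Leo is a knave.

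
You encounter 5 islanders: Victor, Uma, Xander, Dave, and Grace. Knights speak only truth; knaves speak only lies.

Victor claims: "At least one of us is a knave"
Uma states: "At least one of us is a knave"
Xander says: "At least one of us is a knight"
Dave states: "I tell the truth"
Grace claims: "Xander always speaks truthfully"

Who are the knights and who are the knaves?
Victor is a knight.
Uma is a knight.
Xander is a knight.
Dave is a knave.
Grace is a knight.

Verification:
- Victor (knight) says "At least one of us is a knave" - this is TRUE because Dave is a knave.
- Uma (knight) says "At least one of us is a knave" - this is TRUE because Dave is a knave.
- Xander (knight) says "At least one of us is a knight" - this is TRUE because Victor, Uma, Xander, and Grace are knights.
- Dave (knave) says "I tell the truth" - this is FALSE (a lie) because Dave is a knave.
- Grace (knight) says "Xander always speaks truthfully" - this is TRUE because Xander is a knight.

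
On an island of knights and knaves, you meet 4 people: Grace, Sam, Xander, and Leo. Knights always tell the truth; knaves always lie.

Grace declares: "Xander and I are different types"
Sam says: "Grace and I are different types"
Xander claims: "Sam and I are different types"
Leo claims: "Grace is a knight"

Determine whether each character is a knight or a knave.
Grace is a knave.
Sam is a knave.
Xander is a knave.
Leo is a knave.

Verification:
- Grace (knave) says "Xander and I are different types" - this is FALSE (a lie) because Grace is a knave and Xander is a knave.
- Sam (knave) says "Grace and I are different types" - this is FALSE (a lie) because Sam is a knave and Grace is a knave.
- Xander (knave) says "Sam and I are different types" - this is FALSE (a lie) because Xander is a knave and Sam is a knave.
- Leo (knave) says "Grace is a knight" - this is FALSE (a lie) because Grace is a knave.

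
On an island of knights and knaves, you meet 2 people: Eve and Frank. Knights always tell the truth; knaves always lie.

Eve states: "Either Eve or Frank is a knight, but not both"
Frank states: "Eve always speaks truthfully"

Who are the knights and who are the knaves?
Eve is a knave.
Frank is a knave.

Verification:
- Eve (knave) says "Either Eve or Frank is a knight, but not both" - this is FALSE (a lie) because Eve is a knave and Frank is a knave.
- Frank (knave) says "Eve always speaks truthfully" - this is FALSE (a lie) because Eve is a knave.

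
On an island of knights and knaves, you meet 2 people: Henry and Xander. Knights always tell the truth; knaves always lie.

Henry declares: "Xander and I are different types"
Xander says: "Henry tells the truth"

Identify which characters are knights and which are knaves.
Henry is a knave.
Xander is a knave.

Verification:
- Henry (knave) says "Xander and I are different types" - this is FALSE (a lie) because Henry is a knave and Xander is a knave.
- Xander (knave) says "Henry tells the truth" - this is FALSE (a lie) because Henry is a knave.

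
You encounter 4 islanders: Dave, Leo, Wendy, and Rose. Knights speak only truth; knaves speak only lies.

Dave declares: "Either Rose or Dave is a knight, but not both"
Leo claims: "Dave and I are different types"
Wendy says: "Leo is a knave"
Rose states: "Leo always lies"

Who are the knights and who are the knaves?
Dave is a knave.
Leo is a knight.
Wendy is a knave.
Rose is a knave.

Verification:
- Dave (knave) says "Either Rose or Dave is a knight, but not both" - this is FALSE (a lie) because Rose is a knave and Dave is a knave.
- Leo (knight) says "Dave and I are different types" - this is TRUE because Leo is a knight and Dave is a knave.
- Wendy (knave) says "Leo is a knave" - this is FALSE (a lie) because Leo is a knight.
- Rose (knave) says "Leo always lies" - this is FALSE (a lie) because Leo is a knight.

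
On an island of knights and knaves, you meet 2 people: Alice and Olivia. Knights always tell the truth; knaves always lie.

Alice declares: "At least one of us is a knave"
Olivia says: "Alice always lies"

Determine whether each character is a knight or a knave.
Alice is a knight.
Olivia is a knave.

Verification:
- Alice (knight) says "At least one of us is a knave" - this is TRUE because Olivia is a knave.
- Olivia (knave) says "Alice always lies" - this is FALSE (a lie) because Alice is a knight.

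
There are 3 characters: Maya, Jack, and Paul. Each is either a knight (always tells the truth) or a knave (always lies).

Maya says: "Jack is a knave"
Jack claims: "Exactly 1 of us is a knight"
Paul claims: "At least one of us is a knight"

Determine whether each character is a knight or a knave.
Maya is a knight.
Jack is a knave.
Paul is a knight.

Verification:
- Maya (knight) says "Jack is a knave" - this is TRUE because Jack is a knave.
- Jack (knave) says "Exactly 1 of us is a knight" - this is FALSE (a lie) because there are 2 knights.
- Paul (knight) says "At least one of us is a knight" - this is TRUE because Maya and Paul are knights.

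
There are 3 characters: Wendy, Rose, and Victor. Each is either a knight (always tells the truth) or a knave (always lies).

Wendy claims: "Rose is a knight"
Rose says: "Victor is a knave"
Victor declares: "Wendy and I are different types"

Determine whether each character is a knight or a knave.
Wendy is a knave.
Rose is a knave.
Victor is a knight.

Verification:
- Wendy (knave) says "Rose is a knight" - this is FALSE (a lie) because Rose is a knave.
- Rose (knave) says "Victor is a knave" - this is FALSE (a lie) because Victor is a knight.
- Victor (knight) says "Wendy and I are different types" - this is TRUE because Victor is a knight and Wendy is a knave.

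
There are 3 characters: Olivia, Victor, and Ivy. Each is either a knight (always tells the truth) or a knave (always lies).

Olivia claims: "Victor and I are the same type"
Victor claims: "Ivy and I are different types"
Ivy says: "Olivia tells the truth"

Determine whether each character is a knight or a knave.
Olivia is a knave.
Victor is a knight.
Ivy is a knave.

Verification:
- Olivia (knave) says "Victor and I are the same type" - this is FALSE (a lie) because Olivia is a knave and Victor is a knight.
- Victor (knight) says "Ivy and I are different types" - this is TRUE because Victor is a knight and Ivy is a knave.
- Ivy (knave) says "Olivia tells the truth" - this is FALSE (a lie) because Olivia is a knave.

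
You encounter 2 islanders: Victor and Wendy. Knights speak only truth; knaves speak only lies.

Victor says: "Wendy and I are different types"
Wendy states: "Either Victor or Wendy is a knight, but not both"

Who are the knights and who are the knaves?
Victor is a knave.
Wendy is a knave.

Verification:
- Victor (knave) says "Wendy and I are different types" - this is FALSE (a lie) because Victor is a knave and Wendy is a knave.
- Wendy (knave) says "Either Victor or Wendy is a knight, but not both" - this is FALSE (a lie) because Victor is a knave and Wendy is a knave.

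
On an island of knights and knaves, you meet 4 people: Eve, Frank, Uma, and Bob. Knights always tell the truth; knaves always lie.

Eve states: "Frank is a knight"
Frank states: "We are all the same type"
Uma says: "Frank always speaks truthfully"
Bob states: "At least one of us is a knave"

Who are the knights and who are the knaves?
Eve is a knave.
Frank is a knave.
Uma is a knave.
Bob is a knight.

Verification:
- Eve (knave) says "Frank is a knight" - this is FALSE (a lie) because Frank is a knave.
- Frank (knave) says "We are all the same type" - this is FALSE (a lie) because Bob is a knight and Eve, Frank, and Uma are knaves.
- Uma (knave) says "Frank always speaks truthfully" - this is FALSE (a lie) because Frank is a knave.
- Bob (knight) says "At least one of us is a knave" - this is TRUE because Eve, Frank, and Uma are knaves.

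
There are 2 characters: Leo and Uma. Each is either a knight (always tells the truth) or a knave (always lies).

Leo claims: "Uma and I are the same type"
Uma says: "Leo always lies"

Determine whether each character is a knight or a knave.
Leo is a knave.
Uma is a knight.

Verification:
- Leo (knave) says "Uma and I are the same type" - this is FALSE (a lie) because Leo is a knave and Uma is a knight.
- Uma (knight) says "Leo always lies" - this is TRUE because Leo is a knave.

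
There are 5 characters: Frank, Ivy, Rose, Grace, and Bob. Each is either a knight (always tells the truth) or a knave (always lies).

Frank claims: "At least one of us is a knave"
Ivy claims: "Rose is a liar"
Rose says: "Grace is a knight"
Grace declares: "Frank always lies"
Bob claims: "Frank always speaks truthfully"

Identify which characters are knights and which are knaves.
Frank is a knight.
Ivy is a knight.
Rose is a knave.
Grace is a knave.
Bob is a knight.

Verification:
- Frank (knight) says "At least one of us is a knave" - this is TRUE because Rose and Grace are knaves.
- Ivy (knight) says "Rose is a liar" - this is TRUE because Rose is a knave.
- Rose (knave) says "Grace is a knight" - this is FALSE (a lie) because Grace is a knave.
- Grace (knave) says "Frank always lies" - this is FALSE (a lie) because Frank is a knight.
- Bob (knight) says "Frank always speaks truthfully" - this is TRUE because Frank is a knight.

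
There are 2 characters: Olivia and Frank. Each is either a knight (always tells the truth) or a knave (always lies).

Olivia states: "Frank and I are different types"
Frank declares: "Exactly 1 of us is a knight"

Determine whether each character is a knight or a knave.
Olivia is a knave.
Frank is a knave.

Verification:
- Olivia (knave) says "Frank and I are different types" - this is FALSE (a lie) because Olivia is a knave and Frank is a knave.
- Frank (knave) says "Exactly 1 of us is a knight" - this is FALSE (a lie) because there are 0 knights.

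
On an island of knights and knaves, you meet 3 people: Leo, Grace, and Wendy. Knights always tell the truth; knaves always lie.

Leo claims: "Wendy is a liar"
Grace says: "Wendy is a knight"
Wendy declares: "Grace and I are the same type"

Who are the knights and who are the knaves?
Leo is a knave.
Grace is a knight.
Wendy is a knight.

Verification:
- Leo (knave) says "Wendy is a liar" - this is FALSE (a lie) because Wendy is a knight.
- Grace (knight) says "Wendy is a knight" - this is TRUE because Wendy is a knight.
- Wendy (knight) says "Grace and I are the same type" - this is TRUE because Wendy is a knight and Grace is a knight.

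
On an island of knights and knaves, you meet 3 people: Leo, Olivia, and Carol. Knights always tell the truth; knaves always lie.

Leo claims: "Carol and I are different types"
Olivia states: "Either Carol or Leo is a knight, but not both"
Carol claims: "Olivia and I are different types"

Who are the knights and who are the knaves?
Leo is a knave.
Olivia is a knave.
Carol is a knave.

Verification:
- Leo (knave) says "Carol and I are different types" - this is FALSE (a lie) because Leo is a knave and Carol is a knave.
- Olivia (knave) says "Either Carol or Leo is a knight, but not both" - this is FALSE (a lie) because Carol is a knave and Leo is a knave.
- Carol (knave) says "Olivia and I are different types" - this is FALSE (a lie) because Carol is a knave and Olivia is a knave.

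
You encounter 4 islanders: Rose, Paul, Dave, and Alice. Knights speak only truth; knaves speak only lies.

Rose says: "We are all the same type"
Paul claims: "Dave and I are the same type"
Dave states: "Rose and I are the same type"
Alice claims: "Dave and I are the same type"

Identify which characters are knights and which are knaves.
Rose is a knight.
Paul is a knight.
Dave is a knight.
Alice is a knight.

Verification:
- Rose (knight) says "We are all the same type" - this is TRUE because Rose, Paul, Dave, and Alice are knights.
- Paul (knight) says "Dave and I are the same type" - this is TRUE because Paul is a knight and Dave is a knight.
- Dave (knight) says "Rose and I are the same type" - this is TRUE because Dave is a knight and Rose is a knight.
- Alice (knight) says "Dave and I are the same type" - this is TRUE because Alice is a knight and Dave is a knight.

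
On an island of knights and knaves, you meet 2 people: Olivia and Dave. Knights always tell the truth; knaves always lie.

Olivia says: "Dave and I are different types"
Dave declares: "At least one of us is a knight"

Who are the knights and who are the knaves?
Olivia is a knave.
Dave is a knave.

Verification:
- Olivia (knave) says "Dave and I are different types" - this is FALSE (a lie) because Olivia is a knave and Dave is a knave.
- Dave (knave) says "At least one of us is a knight" - this is FALSE (a lie) because no one is a knight.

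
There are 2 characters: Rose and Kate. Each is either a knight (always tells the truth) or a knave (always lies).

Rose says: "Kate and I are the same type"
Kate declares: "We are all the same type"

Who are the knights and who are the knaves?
Rose is a knight.
Kate is a knight.

Verification:
- Rose (knight) says "Kate and I are the same type" - this is TRUE because Rose is a knight and Kate is a knight.
- Kate (knight) says "We are all the same type" - this is TRUE because Rose and Kate are knights.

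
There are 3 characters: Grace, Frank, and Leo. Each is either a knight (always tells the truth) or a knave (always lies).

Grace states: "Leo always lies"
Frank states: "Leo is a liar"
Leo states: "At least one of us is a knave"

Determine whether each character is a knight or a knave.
Grace is a knave.
Frank is a knave.
Leo is a knight.

Verification:
- Grace (knave) says "Leo always lies" - this is FALSE (a lie) because Leo is a knight.
- Frank (knave) says "Leo is a liar" - this is FALSE (a lie) because Leo is a knight.
- Leo (knight) says "At least one of us is a knave" - this is TRUE because Grace and Frank are knaves.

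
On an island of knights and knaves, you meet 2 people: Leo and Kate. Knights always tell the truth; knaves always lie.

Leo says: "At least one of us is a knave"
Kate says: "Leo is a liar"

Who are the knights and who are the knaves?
Leo is a knight.
Kate is a knave.

Verification:
- Leo (knight) says "At least one of us is a knave" - this is TRUE because Kate is a knave.
- Kate (knave) says "Leo is a liar" - this is FALSE (a lie) because Leo is a knight.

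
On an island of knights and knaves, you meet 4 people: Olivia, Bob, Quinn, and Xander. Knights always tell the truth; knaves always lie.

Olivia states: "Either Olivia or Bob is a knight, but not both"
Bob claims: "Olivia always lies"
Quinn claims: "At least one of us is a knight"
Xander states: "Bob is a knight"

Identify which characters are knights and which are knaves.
Olivia is a knight.
Bob is a knave.
Quinn is a knight.
Xander is a knave.

Verification:
- Olivia (knight) says "Either Olivia or Bob is a knight, but not both" - this is TRUE because Olivia is a knight and Bob is a knave.
- Bob (knave) says "Olivia always lies" - this is FALSE (a lie) because Olivia is a knight.
- Quinn (knight) says "At least one of us is a knight" - this is TRUE because Olivia and Quinn are knights.
- Xander (knave) says "Bob is a knight" - this is FALSE (a lie) because Bob is a knave.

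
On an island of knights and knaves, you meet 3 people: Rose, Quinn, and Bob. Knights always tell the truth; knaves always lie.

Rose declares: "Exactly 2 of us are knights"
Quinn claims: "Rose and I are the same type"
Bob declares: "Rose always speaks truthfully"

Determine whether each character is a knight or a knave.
Rose is a knight.
Quinn is a knave.
Bob is a knight.

Verification:
- Rose (knight) says "Exactly 2 of us are knights" - this is TRUE because there are 2 knights.
- Quinn (knave) says "Rose and I are the same type" - this is FALSE (a lie) because Quinn is a knave and Rose is a knight.
- Bob (knight) says "Rose always speaks truthfully" - this is TRUE because Rose is a knight.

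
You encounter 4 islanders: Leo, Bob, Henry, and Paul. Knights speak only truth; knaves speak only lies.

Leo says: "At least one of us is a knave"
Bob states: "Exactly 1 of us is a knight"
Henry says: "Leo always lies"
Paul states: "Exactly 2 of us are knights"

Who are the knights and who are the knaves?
Leo is a knight.
Bob is a knave.
Henry is a knave.
Paul is a knight.

Verification:
- Leo (knight) says "At least one of us is a knave" - this is TRUE because Bob and Henry are knaves.
- Bob (knave) says "Exactly 1 of us is a knight" - this is FALSE (a lie) because there are 2 knights.
- Henry (knave) says "Leo always lies" - this is FALSE (a lie) because Leo is a knight.
- Paul (knight) says "Exactly 2 of us are knights" - this is TRUE because there are 2 knights.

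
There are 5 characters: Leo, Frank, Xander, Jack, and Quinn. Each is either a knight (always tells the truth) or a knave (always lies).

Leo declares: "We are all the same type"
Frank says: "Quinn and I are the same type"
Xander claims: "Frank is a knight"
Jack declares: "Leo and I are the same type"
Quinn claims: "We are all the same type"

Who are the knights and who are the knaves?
Leo is a knight.
Frank is a knight.
Xander is a knight.
Jack is a knight.
Quinn is a knight.

Verification:
- Leo (knight) says "We are all the same type" - this is TRUE because Leo, Frank, Xander, Jack, and Quinn are knights.
- Frank (knight) says "Quinn and I are the same type" - this is TRUE because Frank is a knight and Quinn is a knight.
- Xander (knight) says "Frank is a knight" - this is TRUE because Frank is a knight.
- Jack (knight) says "Leo and I are the same type" - this is TRUE because Jack is a knight and Leo is a knight.
- Quinn (knight) says "We are all the same type" - this is TRUE because Leo, Frank, Xander, Jack, and Quinn are knights.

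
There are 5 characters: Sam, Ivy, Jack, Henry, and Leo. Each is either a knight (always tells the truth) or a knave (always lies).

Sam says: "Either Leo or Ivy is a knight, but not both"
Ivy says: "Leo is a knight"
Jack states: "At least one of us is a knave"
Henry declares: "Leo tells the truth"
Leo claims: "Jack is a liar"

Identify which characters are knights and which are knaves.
Sam is a knave.
Ivy is a knave.
Jack is a knight.
Henry is a knave.
Leo is a knave.

Verification:
- Sam (knave) says "Either Leo or Ivy is a knight, but not both" - this is FALSE (a lie) because Leo is a knave and Ivy is a knave.
- Ivy (knave) says "Leo is a knight" - this is FALSE (a lie) because Leo is a knave.
- Jack (knight) says "At least one of us is a knave" - this is TRUE because Sam, Ivy, Henry, and Leo are knaves.
- Henry (knave) says "Leo tells the truth" - this is FALSE (a lie) because Leo is a knave.
- Leo (knave) says "Jack is a liar" - this is FALSE (a lie) because Jack is a knight.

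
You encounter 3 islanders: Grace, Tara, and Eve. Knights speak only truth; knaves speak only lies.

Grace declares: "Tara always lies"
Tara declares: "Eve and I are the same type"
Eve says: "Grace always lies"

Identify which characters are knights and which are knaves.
Grace is a knave.
Tara is a knight.
Eve is a knight.

Verification:
- Grace (knave) says "Tara always lies" - this is FALSE (a lie) because Tara is a knight.
- Tara (knight) says "Eve and I are the same type" - this is TRUE because Tara is a knight and Eve is a knight.
- Eve (knight) says "Grace always lies" - this is TRUE because Grace is a knave.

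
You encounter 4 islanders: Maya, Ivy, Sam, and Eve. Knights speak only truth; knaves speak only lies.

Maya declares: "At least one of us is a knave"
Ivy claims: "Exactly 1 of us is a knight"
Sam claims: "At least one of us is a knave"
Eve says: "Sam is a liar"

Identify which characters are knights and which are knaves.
Maya is a knight.
Ivy is a knave.
Sam is a knight.
Eve is a knave.

Verification:
- Maya (knight) says "At least one of us is a knave" - this is TRUE because Ivy and Eve are knaves.
- Ivy (knave) says "Exactly 1 of us is a knight" - this is FALSE (a lie) because there are 2 knights.
- Sam (knight) says "At least one of us is a knave" - this is TRUE because Ivy and Eve are knaves.
- Eve (knave) says "Sam is a liar" - this is FALSE (a lie) because Sam is a knight.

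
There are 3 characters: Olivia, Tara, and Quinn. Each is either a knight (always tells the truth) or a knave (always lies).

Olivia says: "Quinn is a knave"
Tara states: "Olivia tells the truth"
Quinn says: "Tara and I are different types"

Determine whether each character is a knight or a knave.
Olivia is a knave.
Tara is a knave.
Quinn is a knight.

Verification:
- Olivia (knave) says "Quinn is a knave" - this is FALSE (a lie) because Quinn is a knight.
- Tara (knave) says "Olivia tells the truth" - this is FALSE (a lie) because Olivia is a knave.
- Quinn (knight) says "Tara and I are different types" - this is TRUE because Quinn is a knight and Tara is a knave.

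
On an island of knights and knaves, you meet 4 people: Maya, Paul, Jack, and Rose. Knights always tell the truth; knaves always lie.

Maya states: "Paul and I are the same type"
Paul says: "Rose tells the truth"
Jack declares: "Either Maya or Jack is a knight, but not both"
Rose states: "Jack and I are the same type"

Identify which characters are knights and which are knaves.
Maya is a knave.
Paul is a knight.
Jack is a knight.
Rose is a knight.

Verification:
- Maya (knave) says "Paul and I are the same type" - this is FALSE (a lie) because Maya is a knave and Paul is a knight.
- Paul (knight) says "Rose tells the truth" - this is TRUE because Rose is a knight.
- Jack (knight) says "Either Maya or Jack is a knight, but not both" - this is TRUE because Maya is a knave and Jack is a knight.
- Rose (knight) says "Jack and I are the same type" - this is TRUE because Rose is a knight and Jack is a knight.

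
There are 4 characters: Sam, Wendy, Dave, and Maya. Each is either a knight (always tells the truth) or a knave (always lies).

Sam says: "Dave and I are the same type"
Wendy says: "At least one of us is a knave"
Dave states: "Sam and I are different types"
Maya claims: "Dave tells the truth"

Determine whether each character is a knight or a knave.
Sam is a knave.
Wendy is a knight.
Dave is a knight.
Maya is a knight.

Verification:
- Sam (knave) says "Dave and I are the same type" - this is FALSE (a lie) because Sam is a knave and Dave is a knight.
- Wendy (knight) says "At least one of us is a knave" - this is TRUE because Sam is a knave.
- Dave (knight) says "Sam and I are different types" - this is TRUE because Dave is a knight and Sam is a knave.
- Maya (knight) says "Dave tells the truth" - this is TRUE because Dave is a knight.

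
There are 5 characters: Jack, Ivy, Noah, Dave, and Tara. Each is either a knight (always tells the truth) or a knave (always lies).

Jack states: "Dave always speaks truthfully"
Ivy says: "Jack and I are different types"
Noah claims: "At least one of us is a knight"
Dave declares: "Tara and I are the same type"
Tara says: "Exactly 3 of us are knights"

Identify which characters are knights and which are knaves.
Jack is a knave.
Ivy is a knight.
Noah is a knight.
Dave is a knave.
Tara is a knight.

Verification:
- Jack (knave) says "Dave always speaks truthfully" - this is FALSE (a lie) because Dave is a knave.
- Ivy (knight) says "Jack and I are different types" - this is TRUE because Ivy is a knight and Jack is a knave.
- Noah (knight) says "At least one of us is a knight" - this is TRUE because Ivy, Noah, and Tara are knights.
- Dave (knave) says "Tara and I are the same type" - this is FALSE (a lie) because Dave is a knave and Tara is a knight.
- Tara (knight) says "Exactly 3 of us are knights" - this is TRUE because there are 3 knights.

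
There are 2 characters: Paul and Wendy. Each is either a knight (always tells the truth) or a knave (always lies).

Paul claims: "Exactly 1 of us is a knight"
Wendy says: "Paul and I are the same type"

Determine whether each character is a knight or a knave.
Paul is a knight.
Wendy is a knave.

Verification:
- Paul (knight) says "Exactly 1 of us is a knight" - this is TRUE because there are 1 knights.
- Wendy (knave) says "Paul and I are the same type" - this is FALSE (a lie) because Wendy is a knave and Paul is a knight.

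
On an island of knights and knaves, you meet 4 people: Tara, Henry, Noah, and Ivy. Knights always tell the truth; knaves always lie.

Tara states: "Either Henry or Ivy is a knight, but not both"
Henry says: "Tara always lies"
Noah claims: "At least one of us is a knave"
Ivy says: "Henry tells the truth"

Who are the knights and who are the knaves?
Tara is a knave.
Henry is a knight.
Noah is a knight.
Ivy is a knight.

Verification:
- Tara (knave) says "Either Henry or Ivy is a knight, but not both" - this is FALSE (a lie) because Henry is a knight and Ivy is a knight.
- Henry (knight) says "Tara always lies" - this is TRUE because Tara is a knave.
- Noah (knight) says "At least one of us is a knave" - this is TRUE because Tara is a knave.
- Ivy (knight) says "Henry tells the truth" - this is TRUE because Henry is a knight.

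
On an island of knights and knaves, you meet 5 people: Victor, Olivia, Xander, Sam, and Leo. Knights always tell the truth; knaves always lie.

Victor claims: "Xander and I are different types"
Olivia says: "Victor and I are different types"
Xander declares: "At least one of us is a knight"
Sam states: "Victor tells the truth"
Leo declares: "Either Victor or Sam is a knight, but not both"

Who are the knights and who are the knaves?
Victor is a knave.
Olivia is a knave.
Xander is a knave.
Sam is a knave.
Leo is a knave.

Verification:
- Victor (knave) says "Xander and I are different types" - this is FALSE (a lie) because Victor is a knave and Xander is a knave.
- Olivia (knave) says "Victor and I are different types" - this is FALSE (a lie) because Olivia is a knave and Victor is a knave.
- Xander (knave) says "At least one of us is a knight" - this is FALSE (a lie) because no one is a knight.
- Sam (knave) says "Victor tells the truth" - this is FALSE (a lie) because Victor is a knave.
- Leo (knave) says "Either Victor or Sam is a knight, but not both" - this is FALSE (a lie) because Victor is a knave and Sam is a knave.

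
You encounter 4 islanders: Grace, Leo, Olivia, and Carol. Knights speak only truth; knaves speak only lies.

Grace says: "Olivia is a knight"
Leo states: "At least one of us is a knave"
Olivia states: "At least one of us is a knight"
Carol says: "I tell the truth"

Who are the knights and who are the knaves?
Grace is a knight.
Leo is a knight.
Olivia is a knight.
Carol is a knave.

Verification:
- Grace (knight) says "Olivia is a knight" - this is TRUE because Olivia is a knight.
- Leo (knight) says "At least one of us is a knave" - this is TRUE because Carol is a knave.
- Olivia (knight) says "At least one of us is a knight" - this is TRUE because Grace, Leo, and Olivia are knights.
- Carol (knave) says "I tell the truth" - this is FALSE (a lie) because Carol is a knave.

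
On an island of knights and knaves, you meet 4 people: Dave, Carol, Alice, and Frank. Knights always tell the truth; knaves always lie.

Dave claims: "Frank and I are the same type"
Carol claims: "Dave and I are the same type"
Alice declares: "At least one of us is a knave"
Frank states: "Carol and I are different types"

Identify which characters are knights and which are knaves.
Dave is a knight.
Carol is a knave.
Alice is a knight.
Frank is a knight.

Verification:
- Dave (knight) says "Frank and I are the same type" - this is TRUE because Dave is a knight and Frank is a knight.
- Carol (knave) says "Dave and I are the same type" - this is FALSE (a lie) because Carol is a knave and Dave is a knight.
- Alice (knight) says "At least one of us is a knave" - this is TRUE because Carol is a knave.
- Frank (knight) says "Carol and I are different types" - this is TRUE because Frank is a knight and Carol is a knave.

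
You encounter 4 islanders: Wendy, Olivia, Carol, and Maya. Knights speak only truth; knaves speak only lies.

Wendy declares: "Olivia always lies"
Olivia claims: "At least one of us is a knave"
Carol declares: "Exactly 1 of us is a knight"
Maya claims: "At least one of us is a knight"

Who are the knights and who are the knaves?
Wendy is a knave.
Olivia is a knight.
Carol is a knave.
Maya is a knight.

Verification:
- Wendy (knave) says "Olivia always lies" - this is FALSE (a lie) because Olivia is a knight.
- Olivia (knight) says "At least one of us is a knave" - this is TRUE because Wendy and Carol are knaves.
- Carol (knave) says "Exactly 1 of us is a knight" - this is FALSE (a lie) because there are 2 knights.
- Maya (knight) says "At least one of us is a knight" - this is TRUE because Olivia and Maya are knights.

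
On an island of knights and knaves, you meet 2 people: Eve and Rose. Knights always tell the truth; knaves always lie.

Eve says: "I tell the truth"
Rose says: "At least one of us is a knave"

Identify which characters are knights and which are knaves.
Eve is a knave.
Rose is a knight.

Verification:
- Eve (knave) says "I tell the truth" - this is FALSE (a lie) because Eve is a knave.
- Rose (knight) says "At least one of us is a knave" - this is TRUE because Eve is a knave.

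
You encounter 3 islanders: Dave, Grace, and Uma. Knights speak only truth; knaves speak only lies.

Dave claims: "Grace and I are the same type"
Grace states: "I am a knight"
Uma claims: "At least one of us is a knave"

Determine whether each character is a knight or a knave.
Dave is a knave.
Grace is a knight.
Uma is a knight.

Verification:
- Dave (knave) says "Grace and I are the same type" - this is FALSE (a lie) because Dave is a knave and Grace is a knight.
- Grace (knight) says "I am a knight" - this is TRUE because Grace is a knight.
- Uma (knight) says "At least one of us is a knave" - this is TRUE because Dave is a knave.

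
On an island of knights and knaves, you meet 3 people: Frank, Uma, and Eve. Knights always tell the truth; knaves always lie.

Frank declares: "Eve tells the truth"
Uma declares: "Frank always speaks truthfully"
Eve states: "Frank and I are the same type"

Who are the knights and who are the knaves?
Frank is a knight.
Uma is a knight.
Eve is a knight.

Verification:
- Frank (knight) says "Eve tells the truth" - this is TRUE because Eve is a knight.
- Uma (knight) says "Frank always speaks truthfully" - this is TRUE because Frank is a knight.
- Eve (knight) says "Frank and I are the same type" - this is TRUE because Eve is a knight and Frank is a knight.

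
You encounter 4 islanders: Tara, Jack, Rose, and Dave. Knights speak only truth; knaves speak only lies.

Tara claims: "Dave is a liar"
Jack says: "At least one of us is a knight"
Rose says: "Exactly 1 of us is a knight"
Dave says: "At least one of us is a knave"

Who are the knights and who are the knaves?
Tara is a knave.
Jack is a knight.
Rose is a knave.
Dave is a knight.

Verification:
- Tara (knave) says "Dave is a liar" - this is FALSE (a lie) because Dave is a knight.
- Jack (knight) says "At least one of us is a knight" - this is TRUE because Jack and Dave are knights.
- Rose (knave) says "Exactly 1 of us is a knight" - this is FALSE (a lie) because there are 2 knights.
- Dave (knight) says "At least one of us is a knave" - this is TRUE because Tara and Rose are knaves.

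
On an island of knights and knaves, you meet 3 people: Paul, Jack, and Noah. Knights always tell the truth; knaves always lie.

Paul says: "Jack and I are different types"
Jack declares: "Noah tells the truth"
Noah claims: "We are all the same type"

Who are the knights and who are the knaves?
Paul is a knight.
Jack is a knave.
Noah is a knave.

Verification:
- Paul (knight) says "Jack and I are different types" - this is TRUE because Paul is a knight and Jack is a knave.
- Jack (knave) says "Noah tells the truth" - this is FALSE (a lie) because Noah is a knave.
- Noah (knave) says "We are all the same type" - this is FALSE (a lie) because Paul is a knight and Jack and Noah are knaves.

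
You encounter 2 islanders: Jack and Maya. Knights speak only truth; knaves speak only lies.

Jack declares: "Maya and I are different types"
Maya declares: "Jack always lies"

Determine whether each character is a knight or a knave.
Jack is a knight.
Maya is a knave.

Verification:
- Jack (knight) says "Maya and I are different types" - this is TRUE because Jack is a knight and Maya is a knave.
- Maya (knave) says "Jack always lies" - this is FALSE (a lie) because Jack is a knight.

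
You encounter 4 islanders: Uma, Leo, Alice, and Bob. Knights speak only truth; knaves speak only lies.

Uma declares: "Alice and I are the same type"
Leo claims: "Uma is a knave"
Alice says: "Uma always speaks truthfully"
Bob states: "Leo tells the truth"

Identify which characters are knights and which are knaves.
Uma is a knight.
Leo is a knave.
Alice is a knight.
Bob is a knave.

Verification:
- Uma (knight) says "Alice and I are the same type" - this is TRUE because Uma is a knight and Alice is a knight.
- Leo (knave) says "Uma is a knave" - this is FALSE (a lie) because Uma is a knight.
- Alice (knight) says "Uma always speaks truthfully" - this is TRUE because Uma is a knight.
- Bob (knave) says "Leo tells the truth" - this is FALSE (a lie) because Leo is a knave.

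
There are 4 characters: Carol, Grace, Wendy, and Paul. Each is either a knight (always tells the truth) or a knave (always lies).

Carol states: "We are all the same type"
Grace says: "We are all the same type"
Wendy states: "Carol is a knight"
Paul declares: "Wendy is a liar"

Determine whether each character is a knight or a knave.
Carol is a knave.
Grace is a knave.
Wendy is a knave.
Paul is a knight.

Verification:
- Carol (knave) says "We are all the same type" - this is FALSE (a lie) because Paul is a knight and Carol, Grace, and Wendy are knaves.
- Grace (knave) says "We are all the same type" - this is FALSE (a lie) because Paul is a knight and Carol, Grace, and Wendy are knaves.
- Wendy (knave) says "Carol is a knight" - this is FALSE (a lie) because Carol is a knave.
- Paul (knight) says "Wendy is a liar" - this is TRUE because Wendy is a knave.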